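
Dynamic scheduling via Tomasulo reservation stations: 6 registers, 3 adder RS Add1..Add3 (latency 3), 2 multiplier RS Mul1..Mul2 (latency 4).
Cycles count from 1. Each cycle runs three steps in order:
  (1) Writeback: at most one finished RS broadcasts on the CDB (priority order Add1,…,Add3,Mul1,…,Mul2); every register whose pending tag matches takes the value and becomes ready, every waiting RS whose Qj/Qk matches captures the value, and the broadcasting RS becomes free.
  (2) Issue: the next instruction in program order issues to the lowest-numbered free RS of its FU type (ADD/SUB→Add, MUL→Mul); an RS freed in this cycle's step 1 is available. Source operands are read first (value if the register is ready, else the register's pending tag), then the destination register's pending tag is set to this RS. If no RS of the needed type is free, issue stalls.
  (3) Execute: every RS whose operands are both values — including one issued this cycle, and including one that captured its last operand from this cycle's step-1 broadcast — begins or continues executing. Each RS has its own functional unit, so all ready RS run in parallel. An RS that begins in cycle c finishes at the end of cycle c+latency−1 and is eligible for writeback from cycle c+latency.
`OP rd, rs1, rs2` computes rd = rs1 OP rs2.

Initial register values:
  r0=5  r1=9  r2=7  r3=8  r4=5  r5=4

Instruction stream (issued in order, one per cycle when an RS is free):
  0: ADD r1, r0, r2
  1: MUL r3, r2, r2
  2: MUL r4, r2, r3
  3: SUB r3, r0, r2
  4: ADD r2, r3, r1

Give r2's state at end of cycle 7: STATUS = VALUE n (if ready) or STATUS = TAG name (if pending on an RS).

  c1: issue ADD r1<-Add1  regs: r0:5,r1:Add1,r2:7,r3:8,r4:5,r5:4
  c2: issue MUL r3<-Mul1  regs: r0:5,r1:Add1,r2:7,r3:Mul1,r4:5,r5:4
  c3: issue MUL r4<-Mul2  regs: r0:5,r1:Add1,r2:7,r3:Mul1,r4:Mul2,r5:4
  c4: CDB Add1=12; issue SUB r3<-Add1  regs: r0:5,r1:12,r2:7,r3:Add1,r4:Mul2,r5:4
  c5: issue ADD r2<-Add2  regs: r0:5,r1:12,r2:Add2,r3:Add1,r4:Mul2,r5:4
  c6: CDB Mul1=49  regs: r0:5,r1:12,r2:Add2,r3:Add1,r4:Mul2,r5:4
  c7: CDB Add1=-2  regs: r0:5,r1:12,r2:Add2,r3:-2,r4:Mul2,r5:4

STATUS = TAG Add2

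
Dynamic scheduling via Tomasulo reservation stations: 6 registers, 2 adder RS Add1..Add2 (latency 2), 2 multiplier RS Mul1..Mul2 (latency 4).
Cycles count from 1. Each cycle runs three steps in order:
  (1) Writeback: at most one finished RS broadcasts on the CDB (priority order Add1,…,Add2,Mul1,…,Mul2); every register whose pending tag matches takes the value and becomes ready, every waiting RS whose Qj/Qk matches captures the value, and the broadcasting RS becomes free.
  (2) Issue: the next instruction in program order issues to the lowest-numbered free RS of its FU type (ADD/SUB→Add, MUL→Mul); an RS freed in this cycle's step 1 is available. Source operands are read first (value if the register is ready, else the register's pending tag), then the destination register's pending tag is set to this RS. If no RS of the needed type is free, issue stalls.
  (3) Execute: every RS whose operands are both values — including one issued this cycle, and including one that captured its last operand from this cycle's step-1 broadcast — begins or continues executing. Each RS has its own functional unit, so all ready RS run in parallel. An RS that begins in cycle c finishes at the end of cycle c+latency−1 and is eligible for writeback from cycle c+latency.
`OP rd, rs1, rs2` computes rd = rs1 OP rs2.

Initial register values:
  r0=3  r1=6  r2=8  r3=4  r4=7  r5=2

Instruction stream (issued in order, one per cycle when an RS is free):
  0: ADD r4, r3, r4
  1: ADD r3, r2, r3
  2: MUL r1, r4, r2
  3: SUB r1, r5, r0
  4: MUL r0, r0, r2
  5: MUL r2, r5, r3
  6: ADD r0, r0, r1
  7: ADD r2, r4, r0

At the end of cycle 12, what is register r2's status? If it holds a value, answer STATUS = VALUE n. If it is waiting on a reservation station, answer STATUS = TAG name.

c1: issue ADD r4<-Add1 | r0:3,r1:6,r2:8,r3:4,r4:Add1,r5:2
c2: issue ADD r3<-Add2 | r0:3,r1:6,r2:8,r3:Add2,r4:Add1,r5:2
c3: CDB Add1=11; issue MUL r1<-Mul1 | r0:3,r1:Mul1,r2:8,r3:Add2,r4:11,r5:2
c4: CDB Add2=12; issue SUB r1<-Add1 | r0:3,r1:Add1,r2:8,r3:12,r4:11,r5:2
c5: issue MUL r0<-Mul2 | r0:Mul2,r1:Add1,r2:8,r3:12,r4:11,r5:2
c6: CDB Add1=-1; stall | r0:Mul2,r1:-1,r2:8,r3:12,r4:11,r5:2
c7: CDB Mul1=88; issue MUL r2<-Mul1 | r0:Mul2,r1:-1,r2:Mul1,r3:12,r4:11,r5:2
c8: issue ADD r0<-Add1 | r0:Add1,r1:-1,r2:Mul1,r3:12,r4:11,r5:2
c9: CDB Mul2=24; issue ADD r2<-Add2 | r0:Add1,r1:-1,r2:Add2,r3:12,r4:11,r5:2
c10: - | r0:Add1,r1:-1,r2:Add2,r3:12,r4:11,r5:2
c11: CDB Add1=23 | r0:23,r1:-1,r2:Add2,r3:12,r4:11,r5:2
c12: CDB Mul1=24 | r0:23,r1:-1,r2:Add2,r3:12,r4:11,r5:2

STATUS = TAG Add2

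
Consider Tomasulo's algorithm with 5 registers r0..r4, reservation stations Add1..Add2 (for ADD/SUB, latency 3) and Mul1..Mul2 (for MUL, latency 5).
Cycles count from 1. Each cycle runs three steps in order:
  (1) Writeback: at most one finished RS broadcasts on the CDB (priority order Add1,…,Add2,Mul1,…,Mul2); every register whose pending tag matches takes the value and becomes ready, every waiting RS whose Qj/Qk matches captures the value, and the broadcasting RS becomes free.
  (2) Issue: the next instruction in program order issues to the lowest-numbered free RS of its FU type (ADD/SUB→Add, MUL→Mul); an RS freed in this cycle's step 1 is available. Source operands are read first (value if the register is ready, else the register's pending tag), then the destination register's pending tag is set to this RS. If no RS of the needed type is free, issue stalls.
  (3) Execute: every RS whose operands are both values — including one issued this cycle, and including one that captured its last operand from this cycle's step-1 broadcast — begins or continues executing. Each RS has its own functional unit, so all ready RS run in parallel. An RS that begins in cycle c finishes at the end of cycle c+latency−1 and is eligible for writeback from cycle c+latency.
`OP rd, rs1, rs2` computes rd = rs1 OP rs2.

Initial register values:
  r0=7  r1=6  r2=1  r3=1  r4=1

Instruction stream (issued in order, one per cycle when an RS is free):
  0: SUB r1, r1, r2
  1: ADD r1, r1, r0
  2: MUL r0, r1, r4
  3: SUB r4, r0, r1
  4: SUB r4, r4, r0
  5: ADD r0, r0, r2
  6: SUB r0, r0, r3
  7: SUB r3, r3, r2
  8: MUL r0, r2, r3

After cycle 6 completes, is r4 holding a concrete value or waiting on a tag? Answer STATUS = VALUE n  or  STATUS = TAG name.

STATUS = TAG Add1

cycle 1: issue SUB r1<-Add1 // r0:7,r1:Add1,r2:1,r3:1,r4:1
cycle 2: issue ADD r1<-Add2 // r0:7,r1:Add2,r2:1,r3:1,r4:1
cycle 3: issue MUL r0<-Mul1 // r0:Mul1,r1:Add2,r2:1,r3:1,r4:1
cycle 4: CDB Add1=5; issue SUB r4<-Add1 // r0:Mul1,r1:Add2,r2:1,r3:1,r4:Add1
cycle 5: stall // r0:Mul1,r1:Add2,r2:1,r3:1,r4:Add1
cycle 6: stall // r0:Mul1,r1:Add2,r2:1,r3:1,r4:Add1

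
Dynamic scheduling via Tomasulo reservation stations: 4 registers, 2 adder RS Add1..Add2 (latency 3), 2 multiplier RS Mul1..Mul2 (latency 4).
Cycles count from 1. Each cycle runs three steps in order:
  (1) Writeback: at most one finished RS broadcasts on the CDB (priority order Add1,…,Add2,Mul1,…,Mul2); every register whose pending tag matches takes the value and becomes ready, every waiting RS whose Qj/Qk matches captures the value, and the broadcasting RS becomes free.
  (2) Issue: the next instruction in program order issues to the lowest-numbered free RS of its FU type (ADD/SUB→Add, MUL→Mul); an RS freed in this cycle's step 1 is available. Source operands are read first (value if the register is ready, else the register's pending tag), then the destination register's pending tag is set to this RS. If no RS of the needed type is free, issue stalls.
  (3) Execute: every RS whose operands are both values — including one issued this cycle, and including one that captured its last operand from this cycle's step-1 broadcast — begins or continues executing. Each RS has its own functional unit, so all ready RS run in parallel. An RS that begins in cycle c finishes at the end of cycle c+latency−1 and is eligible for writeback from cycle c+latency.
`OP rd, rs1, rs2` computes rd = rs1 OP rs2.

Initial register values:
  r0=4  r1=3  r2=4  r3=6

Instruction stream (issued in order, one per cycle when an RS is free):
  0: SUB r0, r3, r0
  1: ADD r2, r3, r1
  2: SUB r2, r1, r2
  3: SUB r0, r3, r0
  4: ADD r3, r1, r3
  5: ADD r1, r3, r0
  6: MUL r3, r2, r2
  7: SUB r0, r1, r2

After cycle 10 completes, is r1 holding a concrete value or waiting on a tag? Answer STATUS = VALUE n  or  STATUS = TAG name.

  c1: issue SUB r0<-Add1  regs: r0:Add1,r1:3,r2:4,r3:6
  c2: issue ADD r2<-Add2  regs: r0:Add1,r1:3,r2:Add2,r3:6
  c3: stall  regs: r0:Add1,r1:3,r2:Add2,r3:6
  c4: CDB Add1=2; issue SUB r2<-Add1  regs: r0:2,r1:3,r2:Add1,r3:6
  c5: CDB Add2=9; issue SUB r0<-Add2  regs: r0:Add2,r1:3,r2:Add1,r3:6
  c6: stall  regs: r0:Add2,r1:3,r2:Add1,r3:6
  c7: stall  regs: r0:Add2,r1:3,r2:Add1,r3:6
  c8: CDB Add1=-6; issue ADD r3<-Add1  regs: r0:Add2,r1:3,r2:-6,r3:Add1
  c9: CDB Add2=4; issue ADD r1<-Add2  regs: r0:4,r1:Add2,r2:-6,r3:Add1
  c10: issue MUL r3<-Mul1  regs: r0:4,r1:Add2,r2:-6,r3:Mul1

STATUS = TAG Add2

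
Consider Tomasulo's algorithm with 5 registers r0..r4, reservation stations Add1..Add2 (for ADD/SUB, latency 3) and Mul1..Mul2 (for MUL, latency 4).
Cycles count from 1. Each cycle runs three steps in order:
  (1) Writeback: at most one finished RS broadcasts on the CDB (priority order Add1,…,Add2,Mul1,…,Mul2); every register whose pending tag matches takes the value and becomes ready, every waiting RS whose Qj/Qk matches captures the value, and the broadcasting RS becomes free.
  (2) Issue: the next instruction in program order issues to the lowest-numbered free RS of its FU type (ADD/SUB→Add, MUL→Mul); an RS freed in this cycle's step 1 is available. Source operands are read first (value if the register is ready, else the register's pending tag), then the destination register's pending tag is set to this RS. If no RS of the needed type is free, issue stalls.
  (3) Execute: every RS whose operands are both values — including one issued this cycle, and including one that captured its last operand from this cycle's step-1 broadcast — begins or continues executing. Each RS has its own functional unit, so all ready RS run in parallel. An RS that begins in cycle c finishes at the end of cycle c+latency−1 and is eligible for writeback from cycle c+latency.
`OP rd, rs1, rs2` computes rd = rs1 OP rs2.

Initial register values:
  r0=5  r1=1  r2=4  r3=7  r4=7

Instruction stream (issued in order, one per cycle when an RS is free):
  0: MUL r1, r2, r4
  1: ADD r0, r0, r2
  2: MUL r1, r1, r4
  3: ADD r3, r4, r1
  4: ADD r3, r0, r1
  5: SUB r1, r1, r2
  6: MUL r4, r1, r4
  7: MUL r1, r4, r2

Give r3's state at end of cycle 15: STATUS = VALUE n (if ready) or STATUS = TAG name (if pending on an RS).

STATUS = VALUE 205

  c1: issue MUL r1<-Mul1  regs: r0:5,r1:Mul1,r2:4,r3:7,r4:7
  c2: issue ADD r0<-Add1  regs: r0:Add1,r1:Mul1,r2:4,r3:7,r4:7
  c3: issue MUL r1<-Mul2  regs: r0:Add1,r1:Mul2,r2:4,r3:7,r4:7
  c4: issue ADD r3<-Add2  regs: r0:Add1,r1:Mul2,r2:4,r3:Add2,r4:7
  c5: CDB Add1=9; issue ADD r3<-Add1  regs: r0:9,r1:Mul2,r2:4,r3:Add1,r4:7
  c6: CDB Mul1=28; stall  regs: r0:9,r1:Mul2,r2:4,r3:Add1,r4:7
  c7: stall  regs: r0:9,r1:Mul2,r2:4,r3:Add1,r4:7
  c8: stall  regs: r0:9,r1:Mul2,r2:4,r3:Add1,r4:7
  c9: stall  regs: r0:9,r1:Mul2,r2:4,r3:Add1,r4:7
  c10: CDB Mul2=196; stall  regs: r0:9,r1:196,r2:4,r3:Add1,r4:7
  c11: stall  regs: r0:9,r1:196,r2:4,r3:Add1,r4:7
  c12: stall  regs: r0:9,r1:196,r2:4,r3:Add1,r4:7
  c13: CDB Add1=205; issue SUB r1<-Add1  regs: r0:9,r1:Add1,r2:4,r3:205,r4:7
  c14: CDB Add2=203; issue MUL r4<-Mul1  regs: r0:9,r1:Add1,r2:4,r3:205,r4:Mul1
  c15: issue MUL r1<-Mul2  regs: r0:9,r1:Mul2,r2:4,r3:205,r4:Mul1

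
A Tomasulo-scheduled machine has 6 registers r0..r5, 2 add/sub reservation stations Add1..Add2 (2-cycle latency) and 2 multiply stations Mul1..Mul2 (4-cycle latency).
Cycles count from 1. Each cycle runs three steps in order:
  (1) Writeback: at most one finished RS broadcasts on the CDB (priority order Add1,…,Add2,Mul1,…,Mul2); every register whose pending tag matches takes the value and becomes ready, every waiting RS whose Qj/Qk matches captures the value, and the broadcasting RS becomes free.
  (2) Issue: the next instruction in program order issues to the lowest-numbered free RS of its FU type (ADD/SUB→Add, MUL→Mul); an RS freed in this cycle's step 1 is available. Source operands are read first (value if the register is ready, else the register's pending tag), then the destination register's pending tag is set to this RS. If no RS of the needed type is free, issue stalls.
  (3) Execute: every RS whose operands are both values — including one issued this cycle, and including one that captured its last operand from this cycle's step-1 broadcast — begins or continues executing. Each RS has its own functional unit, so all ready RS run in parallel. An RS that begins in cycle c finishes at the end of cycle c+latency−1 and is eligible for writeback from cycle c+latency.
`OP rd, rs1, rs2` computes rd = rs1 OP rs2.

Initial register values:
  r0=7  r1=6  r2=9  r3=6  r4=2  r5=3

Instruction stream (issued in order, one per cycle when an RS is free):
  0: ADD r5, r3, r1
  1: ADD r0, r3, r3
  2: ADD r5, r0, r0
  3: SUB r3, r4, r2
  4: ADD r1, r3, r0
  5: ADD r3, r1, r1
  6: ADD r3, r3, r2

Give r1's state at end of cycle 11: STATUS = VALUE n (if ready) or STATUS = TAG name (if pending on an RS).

cycle 1: issue ADD r5<-Add1 // r0:7,r1:6,r2:9,r3:6,r4:2,r5:Add1
cycle 2: issue ADD r0<-Add2 // r0:Add2,r1:6,r2:9,r3:6,r4:2,r5:Add1
cycle 3: CDB Add1=12; issue ADD r5<-Add1 // r0:Add2,r1:6,r2:9,r3:6,r4:2,r5:Add1
cycle 4: CDB Add2=12; issue SUB r3<-Add2 // r0:12,r1:6,r2:9,r3:Add2,r4:2,r5:Add1
cycle 5: stall // r0:12,r1:6,r2:9,r3:Add2,r4:2,r5:Add1
cycle 6: CDB Add1=24; issue ADD r1<-Add1 // r0:12,r1:Add1,r2:9,r3:Add2,r4:2,r5:24
cycle 7: CDB Add2=-7; issue ADD r3<-Add2 // r0:12,r1:Add1,r2:9,r3:Add2,r4:2,r5:24
cycle 8: stall // r0:12,r1:Add1,r2:9,r3:Add2,r4:2,r5:24
cycle 9: CDB Add1=5; issue ADD r3<-Add1 // r0:12,r1:5,r2:9,r3:Add1,r4:2,r5:24
cycle 10: - // r0:12,r1:5,r2:9,r3:Add1,r4:2,r5:24
cycle 11: CDB Add2=10 // r0:12,r1:5,r2:9,r3:Add1,r4:2,r5:24

STATUS = VALUE 5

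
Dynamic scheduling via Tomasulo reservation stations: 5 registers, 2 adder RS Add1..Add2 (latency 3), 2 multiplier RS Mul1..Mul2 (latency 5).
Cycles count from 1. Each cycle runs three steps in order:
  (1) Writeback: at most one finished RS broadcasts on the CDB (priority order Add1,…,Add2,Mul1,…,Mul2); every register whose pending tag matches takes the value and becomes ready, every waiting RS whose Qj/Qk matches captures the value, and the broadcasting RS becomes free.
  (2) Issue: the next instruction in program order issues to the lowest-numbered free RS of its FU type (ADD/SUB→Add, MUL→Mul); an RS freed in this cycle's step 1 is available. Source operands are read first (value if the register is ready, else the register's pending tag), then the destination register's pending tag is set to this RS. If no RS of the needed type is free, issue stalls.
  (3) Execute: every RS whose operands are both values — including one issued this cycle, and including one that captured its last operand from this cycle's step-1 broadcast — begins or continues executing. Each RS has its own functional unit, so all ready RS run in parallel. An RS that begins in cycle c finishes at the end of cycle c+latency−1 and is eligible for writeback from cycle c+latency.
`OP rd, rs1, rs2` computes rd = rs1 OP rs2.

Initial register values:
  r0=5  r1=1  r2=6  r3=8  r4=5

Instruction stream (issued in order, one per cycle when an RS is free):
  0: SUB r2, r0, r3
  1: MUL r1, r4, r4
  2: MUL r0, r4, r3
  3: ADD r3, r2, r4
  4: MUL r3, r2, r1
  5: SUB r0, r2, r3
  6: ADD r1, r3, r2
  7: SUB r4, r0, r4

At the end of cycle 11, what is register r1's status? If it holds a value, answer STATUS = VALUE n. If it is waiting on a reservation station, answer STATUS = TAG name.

STATUS = TAG Add2

cycle 1: issue SUB r2<-Add1 // r0:5,r1:1,r2:Add1,r3:8,r4:5
cycle 2: issue MUL r1<-Mul1 // r0:5,r1:Mul1,r2:Add1,r3:8,r4:5
cycle 3: issue MUL r0<-Mul2 // r0:Mul2,r1:Mul1,r2:Add1,r3:8,r4:5
cycle 4: CDB Add1=-3; issue ADD r3<-Add1 // r0:Mul2,r1:Mul1,r2:-3,r3:Add1,r4:5
cycle 5: stall // r0:Mul2,r1:Mul1,r2:-3,r3:Add1,r4:5
cycle 6: stall // r0:Mul2,r1:Mul1,r2:-3,r3:Add1,r4:5
cycle 7: CDB Add1=2; stall // r0:Mul2,r1:Mul1,r2:-3,r3:2,r4:5
cycle 8: CDB Mul1=25; issue MUL r3<-Mul1 // r0:Mul2,r1:25,r2:-3,r3:Mul1,r4:5
cycle 9: CDB Mul2=40; issue SUB r0<-Add1 // r0:Add1,r1:25,r2:-3,r3:Mul1,r4:5
cycle 10: issue ADD r1<-Add2 // r0:Add1,r1:Add2,r2:-3,r3:Mul1,r4:5
cycle 11: stall // r0:Add1,r1:Add2,r2:-3,r3:Mul1,r4:5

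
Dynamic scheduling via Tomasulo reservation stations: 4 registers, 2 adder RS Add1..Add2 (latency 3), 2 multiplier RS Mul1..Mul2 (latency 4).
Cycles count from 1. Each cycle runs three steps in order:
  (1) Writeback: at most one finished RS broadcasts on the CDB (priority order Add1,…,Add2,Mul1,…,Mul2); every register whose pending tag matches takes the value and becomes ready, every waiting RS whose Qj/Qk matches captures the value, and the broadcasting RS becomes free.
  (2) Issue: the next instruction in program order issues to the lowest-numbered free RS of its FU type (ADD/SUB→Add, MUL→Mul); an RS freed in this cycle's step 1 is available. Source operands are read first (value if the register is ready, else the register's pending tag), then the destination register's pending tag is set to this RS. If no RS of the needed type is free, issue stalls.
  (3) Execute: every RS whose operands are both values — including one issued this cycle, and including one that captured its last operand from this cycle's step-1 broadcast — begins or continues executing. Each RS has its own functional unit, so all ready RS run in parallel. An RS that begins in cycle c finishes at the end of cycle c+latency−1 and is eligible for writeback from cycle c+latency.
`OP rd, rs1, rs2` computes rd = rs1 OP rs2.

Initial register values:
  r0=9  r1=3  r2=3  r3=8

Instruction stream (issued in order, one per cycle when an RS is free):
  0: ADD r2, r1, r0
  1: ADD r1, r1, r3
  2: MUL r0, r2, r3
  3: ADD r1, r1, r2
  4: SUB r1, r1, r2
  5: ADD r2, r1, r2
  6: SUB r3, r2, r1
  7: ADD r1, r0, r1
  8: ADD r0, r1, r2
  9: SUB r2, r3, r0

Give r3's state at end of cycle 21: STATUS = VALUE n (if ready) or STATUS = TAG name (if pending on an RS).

STATUS = VALUE 12

c1: issue ADD r2<-Add1 | r0:9,r1:3,r2:Add1,r3:8
c2: issue ADD r1<-Add2 | r0:9,r1:Add2,r2:Add1,r3:8
c3: issue MUL r0<-Mul1 | r0:Mul1,r1:Add2,r2:Add1,r3:8
c4: CDB Add1=12; issue ADD r1<-Add1 | r0:Mul1,r1:Add1,r2:12,r3:8
c5: CDB Add2=11; issue SUB r1<-Add2 | r0:Mul1,r1:Add2,r2:12,r3:8
c6: stall | r0:Mul1,r1:Add2,r2:12,r3:8
c7: stall | r0:Mul1,r1:Add2,r2:12,r3:8
c8: CDB Add1=23; issue ADD r2<-Add1 | r0:Mul1,r1:Add2,r2:Add1,r3:8
c9: CDB Mul1=96; stall | r0:96,r1:Add2,r2:Add1,r3:8
c10: stall | r0:96,r1:Add2,r2:Add1,r3:8
c11: CDB Add2=11; issue SUB r3<-Add2 | r0:96,r1:11,r2:Add1,r3:Add2
c12: stall | r0:96,r1:11,r2:Add1,r3:Add2
c13: stall | r0:96,r1:11,r2:Add1,r3:Add2
c14: CDB Add1=23; issue ADD r1<-Add1 | r0:96,r1:Add1,r2:23,r3:Add2
c15: stall | r0:96,r1:Add1,r2:23,r3:Add2
c16: stall | r0:96,r1:Add1,r2:23,r3:Add2
c17: CDB Add1=107; issue ADD r0<-Add1 | r0:Add1,r1:107,r2:23,r3:Add2
c18: CDB Add2=12; issue SUB r2<-Add2 | r0:Add1,r1:107,r2:Add2,r3:12
c19: - | r0:Add1,r1:107,r2:Add2,r3:12
c20: CDB Add1=130 | r0:130,r1:107,r2:Add2,r3:12
c21: - | r0:130,r1:107,r2:Add2,r3:12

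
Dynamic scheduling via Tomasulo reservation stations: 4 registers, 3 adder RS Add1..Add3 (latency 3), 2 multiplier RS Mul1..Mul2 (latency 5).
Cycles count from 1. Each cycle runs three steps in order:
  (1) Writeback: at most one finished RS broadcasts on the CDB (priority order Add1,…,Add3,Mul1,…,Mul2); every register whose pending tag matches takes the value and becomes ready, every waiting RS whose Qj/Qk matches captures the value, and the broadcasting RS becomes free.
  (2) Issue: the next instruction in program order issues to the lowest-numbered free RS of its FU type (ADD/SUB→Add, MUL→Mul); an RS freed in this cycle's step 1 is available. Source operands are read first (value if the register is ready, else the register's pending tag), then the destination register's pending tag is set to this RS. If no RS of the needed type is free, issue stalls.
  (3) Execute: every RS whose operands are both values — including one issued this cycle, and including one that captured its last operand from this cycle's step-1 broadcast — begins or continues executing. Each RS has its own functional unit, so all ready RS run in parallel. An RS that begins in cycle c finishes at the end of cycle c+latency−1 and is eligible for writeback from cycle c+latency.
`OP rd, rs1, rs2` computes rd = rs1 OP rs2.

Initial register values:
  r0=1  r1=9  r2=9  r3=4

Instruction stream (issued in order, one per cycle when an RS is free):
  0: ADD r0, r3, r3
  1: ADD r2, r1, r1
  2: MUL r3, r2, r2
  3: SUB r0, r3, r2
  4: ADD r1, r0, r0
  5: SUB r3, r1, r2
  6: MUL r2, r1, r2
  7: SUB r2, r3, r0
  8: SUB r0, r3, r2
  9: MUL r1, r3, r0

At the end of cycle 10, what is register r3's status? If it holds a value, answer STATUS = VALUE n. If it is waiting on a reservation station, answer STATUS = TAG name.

c1: issue ADD r0<-Add1 | r0:Add1,r1:9,r2:9,r3:4
c2: issue ADD r2<-Add2 | r0:Add1,r1:9,r2:Add2,r3:4
c3: issue MUL r3<-Mul1 | r0:Add1,r1:9,r2:Add2,r3:Mul1
c4: CDB Add1=8; issue SUB r0<-Add1 | r0:Add1,r1:9,r2:Add2,r3:Mul1
c5: CDB Add2=18; issue ADD r1<-Add2 | r0:Add1,r1:Add2,r2:18,r3:Mul1
c6: issue SUB r3<-Add3 | r0:Add1,r1:Add2,r2:18,r3:Add3
c7: issue MUL r2<-Mul2 | r0:Add1,r1:Add2,r2:Mul2,r3:Add3
c8: stall | r0:Add1,r1:Add2,r2:Mul2,r3:Add3
c9: stall | r0:Add1,r1:Add2,r2:Mul2,r3:Add3
c10: CDB Mul1=324; stall | r0:Add1,r1:Add2,r2:Mul2,r3:Add3

STATUS = TAG Add3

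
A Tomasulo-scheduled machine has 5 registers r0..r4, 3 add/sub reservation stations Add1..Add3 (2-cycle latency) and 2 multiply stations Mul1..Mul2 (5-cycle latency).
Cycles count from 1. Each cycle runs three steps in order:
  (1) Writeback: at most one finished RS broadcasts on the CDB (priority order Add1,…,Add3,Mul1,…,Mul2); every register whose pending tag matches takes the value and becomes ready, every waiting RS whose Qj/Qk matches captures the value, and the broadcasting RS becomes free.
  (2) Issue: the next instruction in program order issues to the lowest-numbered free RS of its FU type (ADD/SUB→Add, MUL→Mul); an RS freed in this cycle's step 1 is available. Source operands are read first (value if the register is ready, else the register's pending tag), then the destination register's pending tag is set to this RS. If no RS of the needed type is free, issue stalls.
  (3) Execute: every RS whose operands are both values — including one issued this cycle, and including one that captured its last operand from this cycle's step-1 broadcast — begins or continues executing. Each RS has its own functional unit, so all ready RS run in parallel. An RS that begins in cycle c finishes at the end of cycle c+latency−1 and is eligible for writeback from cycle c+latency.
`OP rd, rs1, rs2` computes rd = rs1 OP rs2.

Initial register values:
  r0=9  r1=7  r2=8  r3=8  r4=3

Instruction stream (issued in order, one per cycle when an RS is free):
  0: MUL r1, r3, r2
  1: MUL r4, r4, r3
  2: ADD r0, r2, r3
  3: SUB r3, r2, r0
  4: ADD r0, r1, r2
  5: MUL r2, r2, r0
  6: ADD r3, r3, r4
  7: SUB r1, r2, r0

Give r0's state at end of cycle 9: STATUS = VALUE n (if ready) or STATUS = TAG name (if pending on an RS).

STATUS = VALUE 72

cycle 1: issue MUL r1<-Mul1 // r0:9,r1:Mul1,r2:8,r3:8,r4:3
cycle 2: issue MUL r4<-Mul2 // r0:9,r1:Mul1,r2:8,r3:8,r4:Mul2
cycle 3: issue ADD r0<-Add1 // r0:Add1,r1:Mul1,r2:8,r3:8,r4:Mul2
cycle 4: issue SUB r3<-Add2 // r0:Add1,r1:Mul1,r2:8,r3:Add2,r4:Mul2
cycle 5: CDB Add1=16; issue ADD r0<-Add1 // r0:Add1,r1:Mul1,r2:8,r3:Add2,r4:Mul2
cycle 6: CDB Mul1=64; issue MUL r2<-Mul1 // r0:Add1,r1:64,r2:Mul1,r3:Add2,r4:Mul2
cycle 7: CDB Add2=-8; issue ADD r3<-Add2 // r0:Add1,r1:64,r2:Mul1,r3:Add2,r4:Mul2
cycle 8: CDB Add1=72; issue SUB r1<-Add1 // r0:72,r1:Add1,r2:Mul1,r3:Add2,r4:Mul2
cycle 9: CDB Mul2=24 // r0:72,r1:Add1,r2:Mul1,r3:Add2,r4:24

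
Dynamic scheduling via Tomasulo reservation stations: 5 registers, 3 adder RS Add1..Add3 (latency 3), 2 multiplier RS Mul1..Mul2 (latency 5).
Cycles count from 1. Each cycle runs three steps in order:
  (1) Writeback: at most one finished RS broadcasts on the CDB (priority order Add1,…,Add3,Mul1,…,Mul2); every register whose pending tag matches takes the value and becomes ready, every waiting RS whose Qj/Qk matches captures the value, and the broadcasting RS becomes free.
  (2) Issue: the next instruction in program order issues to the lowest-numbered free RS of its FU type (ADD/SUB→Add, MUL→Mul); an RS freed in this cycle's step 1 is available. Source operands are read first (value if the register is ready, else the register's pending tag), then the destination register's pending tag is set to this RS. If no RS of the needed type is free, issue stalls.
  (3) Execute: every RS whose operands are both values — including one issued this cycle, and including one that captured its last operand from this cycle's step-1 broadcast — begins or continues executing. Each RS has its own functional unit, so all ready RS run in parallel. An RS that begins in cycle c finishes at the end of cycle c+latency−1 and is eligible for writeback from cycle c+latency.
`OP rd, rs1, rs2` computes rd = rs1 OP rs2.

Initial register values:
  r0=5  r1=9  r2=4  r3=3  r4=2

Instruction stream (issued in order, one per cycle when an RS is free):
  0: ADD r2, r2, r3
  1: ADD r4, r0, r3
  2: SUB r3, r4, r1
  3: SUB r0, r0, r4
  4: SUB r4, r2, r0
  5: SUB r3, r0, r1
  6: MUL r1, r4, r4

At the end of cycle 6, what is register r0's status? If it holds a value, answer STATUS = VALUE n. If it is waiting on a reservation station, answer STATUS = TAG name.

STATUS = TAG Add1

c1: issue ADD r2<-Add1 | r0:5,r1:9,r2:Add1,r3:3,r4:2
c2: issue ADD r4<-Add2 | r0:5,r1:9,r2:Add1,r3:3,r4:Add2
c3: issue SUB r3<-Add3 | r0:5,r1:9,r2:Add1,r3:Add3,r4:Add2
c4: CDB Add1=7; issue SUB r0<-Add1 | r0:Add1,r1:9,r2:7,r3:Add3,r4:Add2
c5: CDB Add2=8; issue SUB r4<-Add2 | r0:Add1,r1:9,r2:7,r3:Add3,r4:Add2
c6: stall | r0:Add1,r1:9,r2:7,r3:Add3,r4:Add2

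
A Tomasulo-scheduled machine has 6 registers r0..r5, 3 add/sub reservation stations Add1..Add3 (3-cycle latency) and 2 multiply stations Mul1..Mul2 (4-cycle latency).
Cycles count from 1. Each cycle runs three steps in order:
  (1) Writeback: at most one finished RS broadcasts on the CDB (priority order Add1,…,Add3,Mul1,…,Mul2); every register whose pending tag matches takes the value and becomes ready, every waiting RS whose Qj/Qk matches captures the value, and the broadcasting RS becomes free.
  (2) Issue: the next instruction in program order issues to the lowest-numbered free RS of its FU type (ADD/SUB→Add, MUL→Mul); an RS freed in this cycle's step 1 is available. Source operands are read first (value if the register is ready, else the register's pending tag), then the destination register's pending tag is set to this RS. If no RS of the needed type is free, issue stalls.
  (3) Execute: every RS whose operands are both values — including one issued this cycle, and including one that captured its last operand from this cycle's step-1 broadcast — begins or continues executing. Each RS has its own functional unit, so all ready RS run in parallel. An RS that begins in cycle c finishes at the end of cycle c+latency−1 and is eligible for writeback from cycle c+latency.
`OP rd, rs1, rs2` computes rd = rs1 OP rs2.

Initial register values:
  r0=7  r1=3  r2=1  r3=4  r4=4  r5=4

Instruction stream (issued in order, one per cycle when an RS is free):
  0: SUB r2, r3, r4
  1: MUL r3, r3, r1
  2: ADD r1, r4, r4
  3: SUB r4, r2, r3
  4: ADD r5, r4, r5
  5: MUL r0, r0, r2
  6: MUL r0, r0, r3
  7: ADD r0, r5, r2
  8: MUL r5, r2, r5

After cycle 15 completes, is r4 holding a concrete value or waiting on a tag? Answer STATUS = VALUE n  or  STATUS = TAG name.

  c1: issue SUB r2<-Add1  regs: r0:7,r1:3,r2:Add1,r3:4,r4:4,r5:4
  c2: issue MUL r3<-Mul1  regs: r0:7,r1:3,r2:Add1,r3:Mul1,r4:4,r5:4
  c3: issue ADD r1<-Add2  regs: r0:7,r1:Add2,r2:Add1,r3:Mul1,r4:4,r5:4
  c4: CDB Add1=0; issue SUB r4<-Add1  regs: r0:7,r1:Add2,r2:0,r3:Mul1,r4:Add1,r5:4
  c5: issue ADD r5<-Add3  regs: r0:7,r1:Add2,r2:0,r3:Mul1,r4:Add1,r5:Add3
  c6: CDB Add2=8; issue MUL r0<-Mul2  regs: r0:Mul2,r1:8,r2:0,r3:Mul1,r4:Add1,r5:Add3
  c7: CDB Mul1=12; issue MUL r0<-Mul1  regs: r0:Mul1,r1:8,r2:0,r3:12,r4:Add1,r5:Add3
  c8: issue ADD r0<-Add2  regs: r0:Add2,r1:8,r2:0,r3:12,r4:Add1,r5:Add3
  c9: stall  regs: r0:Add2,r1:8,r2:0,r3:12,r4:Add1,r5:Add3
  c10: CDB Add1=-12; stall  regs: r0:Add2,r1:8,r2:0,r3:12,r4:-12,r5:Add3
  c11: CDB Mul2=0; issue MUL r5<-Mul2  regs: r0:Add2,r1:8,r2:0,r3:12,r4:-12,r5:Mul2
  c12: -  regs: r0:Add2,r1:8,r2:0,r3:12,r4:-12,r5:Mul2
  c13: CDB Add3=-8  regs: r0:Add2,r1:8,r2:0,r3:12,r4:-12,r5:Mul2
  c14: -  regs: r0:Add2,r1:8,r2:0,r3:12,r4:-12,r5:Mul2
  c15: CDB Mul1=0  regs: r0:Add2,r1:8,r2:0,r3:12,r4:-12,r5:Mul2

STATUS = VALUE -12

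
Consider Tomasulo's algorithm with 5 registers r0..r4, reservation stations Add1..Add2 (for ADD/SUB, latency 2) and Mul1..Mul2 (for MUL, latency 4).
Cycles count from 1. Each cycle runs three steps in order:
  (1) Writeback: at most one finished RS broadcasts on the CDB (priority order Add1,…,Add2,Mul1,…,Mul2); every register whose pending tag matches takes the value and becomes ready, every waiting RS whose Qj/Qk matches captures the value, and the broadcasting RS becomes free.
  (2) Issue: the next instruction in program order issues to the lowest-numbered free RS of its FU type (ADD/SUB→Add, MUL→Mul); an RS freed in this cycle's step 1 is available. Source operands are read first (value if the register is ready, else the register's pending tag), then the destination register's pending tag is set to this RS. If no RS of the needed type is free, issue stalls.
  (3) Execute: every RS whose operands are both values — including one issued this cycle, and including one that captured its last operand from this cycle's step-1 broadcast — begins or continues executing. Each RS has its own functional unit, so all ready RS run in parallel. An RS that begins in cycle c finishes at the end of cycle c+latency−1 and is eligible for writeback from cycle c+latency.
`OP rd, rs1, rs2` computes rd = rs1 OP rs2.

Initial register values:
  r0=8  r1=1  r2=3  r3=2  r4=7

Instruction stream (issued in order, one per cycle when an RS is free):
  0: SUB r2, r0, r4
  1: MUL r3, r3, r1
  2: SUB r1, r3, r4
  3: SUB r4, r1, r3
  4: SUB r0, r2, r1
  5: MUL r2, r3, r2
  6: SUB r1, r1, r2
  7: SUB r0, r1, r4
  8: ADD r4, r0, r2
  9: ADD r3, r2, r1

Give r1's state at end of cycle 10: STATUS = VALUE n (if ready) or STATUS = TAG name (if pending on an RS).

STATUS = TAG Add1

cycle 1: issue SUB r2<-Add1 // r0:8,r1:1,r2:Add1,r3:2,r4:7
cycle 2: issue MUL r3<-Mul1 // r0:8,r1:1,r2:Add1,r3:Mul1,r4:7
cycle 3: CDB Add1=1; issue SUB r1<-Add1 // r0:8,r1:Add1,r2:1,r3:Mul1,r4:7
cycle 4: issue SUB r4<-Add2 // r0:8,r1:Add1,r2:1,r3:Mul1,r4:Add2
cycle 5: stall // r0:8,r1:Add1,r2:1,r3:Mul1,r4:Add2
cycle 6: CDB Mul1=2; stall // r0:8,r1:Add1,r2:1,r3:2,r4:Add2
cycle 7: stall // r0:8,r1:Add1,r2:1,r3:2,r4:Add2
cycle 8: CDB Add1=-5; issue SUB r0<-Add1 // r0:Add1,r1:-5,r2:1,r3:2,r4:Add2
cycle 9: issue MUL r2<-Mul1 // r0:Add1,r1:-5,r2:Mul1,r3:2,r4:Add2
cycle 10: CDB Add1=6; issue SUB r1<-Add1 // r0:6,r1:Add1,r2:Mul1,r3:2,r4:Add2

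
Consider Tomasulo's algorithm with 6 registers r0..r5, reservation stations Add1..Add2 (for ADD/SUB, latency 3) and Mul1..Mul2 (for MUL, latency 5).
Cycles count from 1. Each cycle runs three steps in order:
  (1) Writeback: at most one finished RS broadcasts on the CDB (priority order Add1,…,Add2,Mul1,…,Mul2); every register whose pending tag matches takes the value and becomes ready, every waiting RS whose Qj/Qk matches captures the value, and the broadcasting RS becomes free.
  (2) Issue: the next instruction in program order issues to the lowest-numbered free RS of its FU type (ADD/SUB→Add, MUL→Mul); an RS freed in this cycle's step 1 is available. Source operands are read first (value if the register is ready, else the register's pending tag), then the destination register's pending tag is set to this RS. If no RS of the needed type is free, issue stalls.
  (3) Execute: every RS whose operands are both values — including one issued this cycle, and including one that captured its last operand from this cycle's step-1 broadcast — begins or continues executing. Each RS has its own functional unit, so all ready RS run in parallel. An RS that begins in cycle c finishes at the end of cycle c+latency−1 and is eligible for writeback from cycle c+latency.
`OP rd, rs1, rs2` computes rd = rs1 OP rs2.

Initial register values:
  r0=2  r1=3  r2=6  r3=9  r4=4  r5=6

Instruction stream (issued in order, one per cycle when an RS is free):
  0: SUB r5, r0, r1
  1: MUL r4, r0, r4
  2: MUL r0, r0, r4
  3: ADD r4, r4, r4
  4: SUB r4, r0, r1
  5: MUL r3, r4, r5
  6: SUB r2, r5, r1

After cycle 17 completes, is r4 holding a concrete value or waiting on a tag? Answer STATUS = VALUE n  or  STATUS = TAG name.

c1: issue SUB r5<-Add1 | r0:2,r1:3,r2:6,r3:9,r4:4,r5:Add1
c2: issue MUL r4<-Mul1 | r0:2,r1:3,r2:6,r3:9,r4:Mul1,r5:Add1
c3: issue MUL r0<-Mul2 | r0:Mul2,r1:3,r2:6,r3:9,r4:Mul1,r5:Add1
c4: CDB Add1=-1; issue ADD r4<-Add1 | r0:Mul2,r1:3,r2:6,r3:9,r4:Add1,r5:-1
c5: issue SUB r4<-Add2 | r0:Mul2,r1:3,r2:6,r3:9,r4:Add2,r5:-1
c6: stall | r0:Mul2,r1:3,r2:6,r3:9,r4:Add2,r5:-1
c7: CDB Mul1=8; issue MUL r3<-Mul1 | r0:Mul2,r1:3,r2:6,r3:Mul1,r4:Add2,r5:-1
c8: stall | r0:Mul2,r1:3,r2:6,r3:Mul1,r4:Add2,r5:-1
c9: stall | r0:Mul2,r1:3,r2:6,r3:Mul1,r4:Add2,r5:-1
c10: CDB Add1=16; issue SUB r2<-Add1 | r0:Mul2,r1:3,r2:Add1,r3:Mul1,r4:Add2,r5:-1
c11: - | r0:Mul2,r1:3,r2:Add1,r3:Mul1,r4:Add2,r5:-1
c12: CDB Mul2=16 | r0:16,r1:3,r2:Add1,r3:Mul1,r4:Add2,r5:-1
c13: CDB Add1=-4 | r0:16,r1:3,r2:-4,r3:Mul1,r4:Add2,r5:-1
c14: - | r0:16,r1:3,r2:-4,r3:Mul1,r4:Add2,r5:-1
c15: CDB Add2=13 | r0:16,r1:3,r2:-4,r3:Mul1,r4:13,r5:-1
c16: - | r0:16,r1:3,r2:-4,r3:Mul1,r4:13,r5:-1
c17: - | r0:16,r1:3,r2:-4,r3:Mul1,r4:13,r5:-1

STATUS = VALUE 13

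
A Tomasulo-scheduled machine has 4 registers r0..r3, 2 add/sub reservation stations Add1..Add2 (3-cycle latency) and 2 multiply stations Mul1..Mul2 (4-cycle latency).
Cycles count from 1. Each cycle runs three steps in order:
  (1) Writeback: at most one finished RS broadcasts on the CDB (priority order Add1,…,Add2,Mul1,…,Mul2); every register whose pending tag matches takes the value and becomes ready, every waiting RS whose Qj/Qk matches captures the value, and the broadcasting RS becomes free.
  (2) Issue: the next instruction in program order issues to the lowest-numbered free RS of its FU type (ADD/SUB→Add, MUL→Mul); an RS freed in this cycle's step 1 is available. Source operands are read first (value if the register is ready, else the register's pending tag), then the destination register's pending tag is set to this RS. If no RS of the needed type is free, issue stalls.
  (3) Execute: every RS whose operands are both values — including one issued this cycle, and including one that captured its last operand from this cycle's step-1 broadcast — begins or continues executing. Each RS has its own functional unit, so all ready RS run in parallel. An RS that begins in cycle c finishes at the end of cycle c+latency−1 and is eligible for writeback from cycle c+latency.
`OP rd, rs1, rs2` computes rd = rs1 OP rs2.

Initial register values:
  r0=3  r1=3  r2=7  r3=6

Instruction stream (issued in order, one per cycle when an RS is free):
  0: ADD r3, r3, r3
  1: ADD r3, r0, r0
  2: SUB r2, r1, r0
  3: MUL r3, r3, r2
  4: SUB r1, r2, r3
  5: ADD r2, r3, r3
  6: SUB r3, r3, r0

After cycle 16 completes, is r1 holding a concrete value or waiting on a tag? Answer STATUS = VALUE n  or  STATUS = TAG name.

STATUS = VALUE 0

cycle 1: issue ADD r3<-Add1 // r0:3,r1:3,r2:7,r3:Add1
cycle 2: issue ADD r3<-Add2 // r0:3,r1:3,r2:7,r3:Add2
cycle 3: stall // r0:3,r1:3,r2:7,r3:Add2
cycle 4: CDB Add1=12; issue SUB r2<-Add1 // r0:3,r1:3,r2:Add1,r3:Add2
cycle 5: CDB Add2=6; issue MUL r3<-Mul1 // r0:3,r1:3,r2:Add1,r3:Mul1
cycle 6: issue SUB r1<-Add2 // r0:3,r1:Add2,r2:Add1,r3:Mul1
cycle 7: CDB Add1=0; issue ADD r2<-Add1 // r0:3,r1:Add2,r2:Add1,r3:Mul1
cycle 8: stall // r0:3,r1:Add2,r2:Add1,r3:Mul1
cycle 9: stall // r0:3,r1:Add2,r2:Add1,r3:Mul1
cycle 10: stall // r0:3,r1:Add2,r2:Add1,r3:Mul1
cycle 11: CDB Mul1=0; stall // r0:3,r1:Add2,r2:Add1,r3:0
cycle 12: stall // r0:3,r1:Add2,r2:Add1,r3:0
cycle 13: stall // r0:3,r1:Add2,r2:Add1,r3:0
cycle 14: CDB Add1=0; issue SUB r3<-Add1 // r0:3,r1:Add2,r2:0,r3:Add1
cycle 15: CDB Add2=0 // r0:3,r1:0,r2:0,r3:Add1
cycle 16: - // r0:3,r1:0,r2:0,r3:Add1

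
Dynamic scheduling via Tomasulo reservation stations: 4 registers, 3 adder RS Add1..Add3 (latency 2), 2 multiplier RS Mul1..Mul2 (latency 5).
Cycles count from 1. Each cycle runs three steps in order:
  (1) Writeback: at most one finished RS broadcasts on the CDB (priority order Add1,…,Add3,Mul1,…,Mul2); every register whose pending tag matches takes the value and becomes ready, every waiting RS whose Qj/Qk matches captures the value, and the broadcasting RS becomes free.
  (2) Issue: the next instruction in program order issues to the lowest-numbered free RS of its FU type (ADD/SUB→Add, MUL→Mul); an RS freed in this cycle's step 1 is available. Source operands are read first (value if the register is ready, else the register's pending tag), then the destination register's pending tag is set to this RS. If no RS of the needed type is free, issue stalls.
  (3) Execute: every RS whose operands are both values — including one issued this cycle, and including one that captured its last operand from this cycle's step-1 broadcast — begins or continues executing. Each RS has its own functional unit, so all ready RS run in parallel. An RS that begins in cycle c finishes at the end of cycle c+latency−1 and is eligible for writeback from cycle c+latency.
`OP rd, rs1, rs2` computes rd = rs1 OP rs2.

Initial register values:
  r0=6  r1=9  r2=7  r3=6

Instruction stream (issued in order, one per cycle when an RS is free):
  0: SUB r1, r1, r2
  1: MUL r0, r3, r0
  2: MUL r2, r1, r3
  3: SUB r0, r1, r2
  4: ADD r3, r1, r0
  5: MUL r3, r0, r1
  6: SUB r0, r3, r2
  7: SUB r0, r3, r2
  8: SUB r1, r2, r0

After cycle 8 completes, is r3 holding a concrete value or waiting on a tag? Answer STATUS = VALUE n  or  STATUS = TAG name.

  c1: issue SUB r1<-Add1  regs: r0:6,r1:Add1,r2:7,r3:6
  c2: issue MUL r0<-Mul1  regs: r0:Mul1,r1:Add1,r2:7,r3:6
  c3: CDB Add1=2; issue MUL r2<-Mul2  regs: r0:Mul1,r1:2,r2:Mul2,r3:6
  c4: issue SUB r0<-Add1  regs: r0:Add1,r1:2,r2:Mul2,r3:6
  c5: issue ADD r3<-Add2  regs: r0:Add1,r1:2,r2:Mul2,r3:Add2
  c6: stall  regs: r0:Add1,r1:2,r2:Mul2,r3:Add2
  c7: CDB Mul1=36; issue MUL r3<-Mul1  regs: r0:Add1,r1:2,r2:Mul2,r3:Mul1
  c8: CDB Mul2=12; issue SUB r0<-Add3  regs: r0:Add3,r1:2,r2:12,r3:Mul1

STATUS = TAG Mul1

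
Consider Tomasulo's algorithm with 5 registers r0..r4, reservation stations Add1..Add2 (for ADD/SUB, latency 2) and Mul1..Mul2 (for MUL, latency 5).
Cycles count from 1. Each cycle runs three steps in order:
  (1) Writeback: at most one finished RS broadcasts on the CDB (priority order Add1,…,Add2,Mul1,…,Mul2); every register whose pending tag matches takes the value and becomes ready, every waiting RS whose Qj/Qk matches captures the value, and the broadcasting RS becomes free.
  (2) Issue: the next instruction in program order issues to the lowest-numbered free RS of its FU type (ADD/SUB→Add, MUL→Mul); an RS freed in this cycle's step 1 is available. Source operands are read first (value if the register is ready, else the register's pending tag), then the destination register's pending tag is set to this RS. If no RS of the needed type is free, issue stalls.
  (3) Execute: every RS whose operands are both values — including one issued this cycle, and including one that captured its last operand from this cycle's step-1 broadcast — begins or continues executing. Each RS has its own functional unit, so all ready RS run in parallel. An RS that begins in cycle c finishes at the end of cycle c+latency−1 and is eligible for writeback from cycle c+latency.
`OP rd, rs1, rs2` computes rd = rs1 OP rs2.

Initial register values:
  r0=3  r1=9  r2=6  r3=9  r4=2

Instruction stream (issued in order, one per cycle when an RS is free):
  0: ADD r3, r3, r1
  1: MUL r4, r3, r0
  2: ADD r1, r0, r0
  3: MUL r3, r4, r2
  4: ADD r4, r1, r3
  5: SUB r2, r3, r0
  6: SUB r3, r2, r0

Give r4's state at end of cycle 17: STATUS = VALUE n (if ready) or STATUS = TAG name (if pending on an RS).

STATUS = VALUE 330

  c1: issue ADD r3<-Add1  regs: r0:3,r1:9,r2:6,r3:Add1,r4:2
  c2: issue MUL r4<-Mul1  regs: r0:3,r1:9,r2:6,r3:Add1,r4:Mul1
  c3: CDB Add1=18; issue ADD r1<-Add1  regs: r0:3,r1:Add1,r2:6,r3:18,r4:Mul1
  c4: issue MUL r3<-Mul2  regs: r0:3,r1:Add1,r2:6,r3:Mul2,r4:Mul1
  c5: CDB Add1=6; issue ADD r4<-Add1  regs: r0:3,r1:6,r2:6,r3:Mul2,r4:Add1
  c6: issue SUB r2<-Add2  regs: r0:3,r1:6,r2:Add2,r3:Mul2,r4:Add1
  c7: stall  regs: r0:3,r1:6,r2:Add2,r3:Mul2,r4:Add1
  c8: CDB Mul1=54; stall  regs: r0:3,r1:6,r2:Add2,r3:Mul2,r4:Add1
  c9: stall  regs: r0:3,r1:6,r2:Add2,r3:Mul2,r4:Add1
  c10: stall  regs: r0:3,r1:6,r2:Add2,r3:Mul2,r4:Add1
  c11: stall  regs: r0:3,r1:6,r2:Add2,r3:Mul2,r4:Add1
  c12: stall  regs: r0:3,r1:6,r2:Add2,r3:Mul2,r4:Add1
  c13: CDB Mul2=324; stall  regs: r0:3,r1:6,r2:Add2,r3:324,r4:Add1
  c14: stall  regs: r0:3,r1:6,r2:Add2,r3:324,r4:Add1
  c15: CDB Add1=330; issue SUB r3<-Add1  regs: r0:3,r1:6,r2:Add2,r3:Add1,r4:330
  c16: CDB Add2=321  regs: r0:3,r1:6,r2:321,r3:Add1,r4:330
  c17: -  regs: r0:3,r1:6,r2:321,r3:Add1,r4:330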